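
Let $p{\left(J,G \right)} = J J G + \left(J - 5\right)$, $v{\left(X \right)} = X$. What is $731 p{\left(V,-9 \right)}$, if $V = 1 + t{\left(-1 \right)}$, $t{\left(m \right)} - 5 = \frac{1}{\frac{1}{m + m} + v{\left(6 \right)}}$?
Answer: $- \frac{30316763}{121} \approx -2.5055 \cdot 10^{5}$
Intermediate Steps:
$t{\left(m \right)} = 5 + \frac{1}{6 + \frac{1}{2 m}}$ ($t{\left(m \right)} = 5 + \frac{1}{\frac{1}{m + m} + 6} = 5 + \frac{1}{\frac{1}{2 m} + 6} = 5 + \frac{1}{6 + \frac{1}{2 m}}$)
$V = \frac{68}{11}$ ($V = 1 + \frac{5 + 62 \left(-1\right)}{1 + 12 \left(-1\right)} = 1 + \frac{5 - 62}{1 - 12} = 1 + \frac{1}{-11} \left(-57\right) = 1 - - \frac{57}{11} = 1 + \frac{57}{11} = \frac{68}{11} \approx 6.1818$)
$p{\left(J,G \right)} = -5 + J + G J^{2}$ ($p{\left(J,G \right)} = J^{2} G + \left(-5 + J\right) = G J^{2} + \left(-5 + J\right) = -5 + J + G J^{2}$)
$731 p{\left(V,-9 \right)} = 731 \left(-5 + \frac{68}{11} - 9 \left(\frac{68}{11}\right)^{2}\right) = 731 \left(-5 + \frac{68}{11} - \frac{41616}{121}\right) = 731 \left(- \frac{41473}{121}\right) = - \frac{30316763}{121}$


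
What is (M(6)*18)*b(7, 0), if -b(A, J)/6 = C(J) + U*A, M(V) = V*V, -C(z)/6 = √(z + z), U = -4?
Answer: 108864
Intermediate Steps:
C(z) = -6*√2*√z (C(z) = -6*√(z + z) = -6*√2*√z)
M(V) = V²
b(A, J) = 24*A + 36*√2*√J (b(A, J) = -6*(-6*√2*√J - 4*A) = -6*(-4*A - 6*√2*√J) = 24*A + 36*√2*√J)
(M(6)*18)*b(7, 0) = (6²*18)*(24*7 + 36*√2*√0) = (36*18)*(168 + 36*√2*0) = 648*(168 + 0) = 648*168 = 108864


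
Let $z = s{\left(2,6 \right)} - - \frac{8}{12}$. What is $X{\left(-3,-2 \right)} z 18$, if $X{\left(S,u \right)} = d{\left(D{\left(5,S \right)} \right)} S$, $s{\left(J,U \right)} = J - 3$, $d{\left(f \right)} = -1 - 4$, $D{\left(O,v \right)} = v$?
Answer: $-90$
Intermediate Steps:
$d{\left(f \right)} = -5$
$s{\left(J,U \right)} = -3 + J$
$X{\left(S,u \right)} = - 5 S$
$z = - \frac{1}{3}$ ($z = \left(-3 + 2\right) - - \frac{8}{12} = -1 - \left(-8\right) \frac{1}{12} = -1 - - \frac{2}{3} = -1 + \frac{2}{3} = - \frac{1}{3} \approx -0.33333$)
$X{\left(-3,-2 \right)} z 18 = \left(-5\right) \left(-3\right) \left(- \frac{1}{3}\right) 18 = 15 \left(- \frac{1}{3}\right) 18 = \left(-5\right) 18 = -90$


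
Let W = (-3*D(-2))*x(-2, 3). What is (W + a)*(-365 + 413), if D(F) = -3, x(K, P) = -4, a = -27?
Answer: -3024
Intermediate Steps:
W = -36 (W = -3*(-3)*(-4) = 9*(-4) = -36)
(W + a)*(-365 + 413) = (-36 - 27)*(-365 + 413) = -63*48 = -3024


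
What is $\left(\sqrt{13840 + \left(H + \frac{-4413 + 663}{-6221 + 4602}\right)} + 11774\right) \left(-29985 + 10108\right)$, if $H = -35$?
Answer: $-234031798 - \frac{139139 \sqrt{738595895}}{1619} \approx -2.3637 \cdot 10^{8}$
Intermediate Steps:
$\left(\sqrt{13840 + \left(H + \frac{-4413 + 663}{-6221 + 4602}\right)} + 11774\right) \left(-29985 + 10108\right) = \left(\sqrt{13840 - \left(35 - \frac{-4413 + 663}{-6221 + 4602}\right)} + 11774\right) \left(-29985 + 10108\right) = \left(\sqrt{13840 - \left(35 + \frac{3750}{-1619}\right)} + 11774\right) \left(-19877\right) = \left(\sqrt{13840 - \frac{52915}{1619}} + 11774\right) \left(-19877\right) = \left(\sqrt{\frac{22354045}{1619}} + 11774\right) \left(-19877\right) = \left(\frac{7 \sqrt{738595895}}{1619} + 11774\right) \left(-19877\right) = \left(11774 + \frac{7 \sqrt{738595895}}{1619}\right) \left(-19877\right) = -234031798 - \frac{139139 \sqrt{738595895}}{1619}$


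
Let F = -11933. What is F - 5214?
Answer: -17147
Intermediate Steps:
F - 5214 = -11933 - 5214 = -17147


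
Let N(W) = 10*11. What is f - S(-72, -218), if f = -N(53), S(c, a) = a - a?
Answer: -110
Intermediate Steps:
S(c, a) = 0
N(W) = 110
f = -110 (f = -1*110 = -110)
f - S(-72, -218) = -110 - 1*0 = -110 + 0 = -110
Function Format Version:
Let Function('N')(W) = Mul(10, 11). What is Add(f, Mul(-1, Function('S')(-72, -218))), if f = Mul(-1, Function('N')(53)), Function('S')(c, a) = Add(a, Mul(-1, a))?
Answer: -110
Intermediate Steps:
Function('S')(c, a) = 0
Function('N')(W) = 110
f = -110 (f = Mul(-1, 110) = -110)
Add(f, Mul(-1, Function('S')(-72, -218))) = Add(-110, Mul(-1, 0)) = Add(-110, 0) = -110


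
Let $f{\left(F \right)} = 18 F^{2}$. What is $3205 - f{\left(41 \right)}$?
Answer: $-27053$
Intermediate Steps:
$3205 - f{\left(41 \right)} = 3205 - 18 \cdot 41^{2} = 3205 - 18 \cdot 1681 = 3205 - 30258 = -27053$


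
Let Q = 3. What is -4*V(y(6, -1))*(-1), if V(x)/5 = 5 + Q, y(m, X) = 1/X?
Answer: 160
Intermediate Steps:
V(x) = 40 (V(x) = 5*(5 + 3) = 5*8 = 40)
-4*V(y(6, -1))*(-1) = -4*40*(-1) = -160*(-1) = 160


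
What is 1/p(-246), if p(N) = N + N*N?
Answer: 1/60270 ≈ 1.6592e-5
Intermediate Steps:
p(N) = N + N²
1/p(-246) = 1/(-246*(1 - 246)) = 1/(-246*(-245)) = 1/60270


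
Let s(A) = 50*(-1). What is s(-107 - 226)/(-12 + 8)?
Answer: 25/2 ≈ 12.500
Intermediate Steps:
s(A) = -50
s(-107 - 226)/(-12 + 8) = -50/(-12 + 8) = -50/(-4) = -50*(-¼) = 25/2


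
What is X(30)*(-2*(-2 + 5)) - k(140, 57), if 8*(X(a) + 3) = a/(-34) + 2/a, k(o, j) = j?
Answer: -3263/85 ≈ -38.388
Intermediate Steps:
X(a) = -3 - a/272 + 1/(4*a) (X(a) = -3 + (a/(-34) + 2/a)/8 = -3 + (a*(-1/34) + 2/a)/8 = -3 + (-a/34 + 2/a)/8 = -3 + (2/a - a/34)/8 = -3 + (-a/272 + 1/(4*a)) = -3 - a/272 + 1/(4*a))
X(30)*(-2*(-2 + 5)) - k(140, 57) = ((1/272)*(68 - 1*30*(816 + 30))/30)*(-2*(-2 + 5)) - 1*57 = ((1/272)*(1/30)*(68 - 1*30*846))*(-2*3) - 57 = ((1/272)*(1/30)*(68 - 25380))*(-6) - 57 = ((1/272)*(1/30)*(-25312))*(-6) - 57 = -791/255*(-6) - 57 = 1582/85 - 57 = -3263/85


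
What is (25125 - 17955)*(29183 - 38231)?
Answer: -64874160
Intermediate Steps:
(25125 - 17955)*(29183 - 38231) = 7170*(-9048) = -64874160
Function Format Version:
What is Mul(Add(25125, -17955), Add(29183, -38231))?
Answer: -64874160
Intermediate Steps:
Mul(Add(25125, -17955), Add(29183, -38231)) = Mul(7170, -9048) = -64874160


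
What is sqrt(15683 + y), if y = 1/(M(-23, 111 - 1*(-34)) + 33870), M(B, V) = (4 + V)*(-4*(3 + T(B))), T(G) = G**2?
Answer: sqrt(1257829495401930)/283202 ≈ 125.23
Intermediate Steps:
M(B, V) = (-12 - 4*B**2)*(4 + V) (M(B, V) = (4 + V)*(-4*(3 + B**2)) = (4 + V)*(-12 - 4*B**2) = (-12 - 4*B**2)*(4 + V))
y = -1/283202 (y = 1/((-48 - 16*(-23)**2 - 12*(111 - 1*(-34)) - 4*(111 - 1*(-34))*(-23)**2) + 33870) = 1/((-48 - 16*529 - 12*(111 + 34) - 4*(111 + 34)*529) + 33870) = 1/((-48 - 8464 - 12*145 - 4*145*529) + 33870) = 1/((-48 - 8464 - 1740 - 306820) + 33870) = 1/(-317072 + 33870) = 1/(-283202) = -1/283202 ≈ -3.5310e-6)
sqrt(15683 + y) = sqrt(15683 - 1/283202) = sqrt(4441456965/283202) = sqrt(1257829495401930)/283202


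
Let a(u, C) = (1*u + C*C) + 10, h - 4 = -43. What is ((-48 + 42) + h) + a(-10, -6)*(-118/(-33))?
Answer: 921/11 ≈ 83.727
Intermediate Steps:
h = -39 (h = 4 - 43 = -39)
a(u, C) = 10 + u + C² (a(u, C) = (u + C²) + 10 = 10 + u + C²)
((-48 + 42) + h) + a(-10, -6)*(-118/(-33)) = ((-48 + 42) - 39) + (10 - 10 + (-6)²)*(-118/(-33)) = (-6 - 39) + (10 - 10 + 36)*(-118*(-1/33)) = -45 + 36*(118/33) = -45 + 1416/11 = 921/11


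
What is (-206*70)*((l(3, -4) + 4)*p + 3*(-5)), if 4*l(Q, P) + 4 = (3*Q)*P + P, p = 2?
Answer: 418180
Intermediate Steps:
l(Q, P) = -1 + P/4 + 3*P*Q/4 (l(Q, P) = -1 + ((3*Q)*P + P)/4 = -1 + (3*P*Q + P)/4 = -1 + (P + 3*P*Q)/4 = -1 + (P/4 + 3*P*Q/4) = -1 + P/4 + 3*P*Q/4)
(-206*70)*((l(3, -4) + 4)*p + 3*(-5)) = (-206*70)*(((-1 + (1/4)*(-4) + (3/4)*(-4)*3) + 4)*2 + 3*(-5)) = -14420*(((-1 - 1 - 9) + 4)*2 - 15) = -14420*((-11 + 4)*2 - 15) = -14420*(-7*2 - 15) = -14420*(-14 - 15) = -14420*(-29) = 418180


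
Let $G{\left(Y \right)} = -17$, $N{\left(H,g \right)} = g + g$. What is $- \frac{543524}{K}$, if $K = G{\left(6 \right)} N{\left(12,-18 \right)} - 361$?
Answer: $- \frac{543524}{251} \approx -2165.4$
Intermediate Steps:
$N{\left(H,g \right)} = 2 g$
$K = 251$ ($K = - 17 \cdot 2 \left(-18\right) - 361 = \left(-17\right) \left(-36\right) - 361 = 612 - 361 = 251$)
$- \frac{543524}{K} = - \frac{543524}{251}$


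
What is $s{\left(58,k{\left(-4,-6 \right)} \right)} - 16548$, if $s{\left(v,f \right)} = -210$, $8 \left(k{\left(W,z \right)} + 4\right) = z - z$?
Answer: $-16758$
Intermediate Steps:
$k{\left(W,z \right)} = -4$ ($k{\left(W,z \right)} = -4 + \frac{z - z}{8} = -4 + \frac{1}{8} \cdot 0 = -4 + 0 = -4$)
$s{\left(58,k{\left(-4,-6 \right)} \right)} - 16548 = -210 - 16548 = -16758$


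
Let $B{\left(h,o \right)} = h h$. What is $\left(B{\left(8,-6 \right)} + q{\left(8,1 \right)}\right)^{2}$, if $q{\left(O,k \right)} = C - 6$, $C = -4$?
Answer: $2916$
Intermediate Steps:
$q{\left(O,k \right)} = -10$ ($q{\left(O,k \right)} = -4 - 6 = -10$)
$B{\left(h,o \right)} = h^{2}$
$\left(B{\left(8,-6 \right)} + q{\left(8,1 \right)}\right)^{2} = \left(8^{2} - 10\right)^{2} = \left(64 - 10\right)^{2} = 54^{2} = 2916$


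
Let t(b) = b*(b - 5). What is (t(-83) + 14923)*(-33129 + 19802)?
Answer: -296219229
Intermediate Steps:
t(b) = b*(-5 + b)
(t(-83) + 14923)*(-33129 + 19802) = (-83*(-5 - 83) + 14923)*(-33129 + 19802) = (-83*(-88) + 14923)*(-13327) = (7304 + 14923)*(-13327) = 22227*(-13327) = -296219229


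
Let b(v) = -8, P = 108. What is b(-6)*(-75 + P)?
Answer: -264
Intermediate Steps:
b(-6)*(-75 + P) = -8*(-75 + 108) = -8*33 = -264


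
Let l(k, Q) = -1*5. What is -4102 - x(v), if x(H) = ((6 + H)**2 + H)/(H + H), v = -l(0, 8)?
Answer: -20573/5 ≈ -4114.6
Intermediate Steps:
l(k, Q) = -5
v = 5 (v = -1*(-5) = 5)
x(H) = (H + (6 + H)**2)/(2*H) (x(H) = (H + (6 + H)**2)/((2*H)) = (H + (6 + H)**2)*(1/(2*H)) = (H + (6 + H)**2)/(2*H))
-4102 - x(v) = -4102 - (5 + (6 + 5)**2)/(2*5) = -4102 - (5 + 11**2)/(2*5) = -4102 - (5 + 121)/(2*5) = -4102 - 126/(2*5) = -4102 - 1*63/5 = -4102 - 63/5 = -20573/5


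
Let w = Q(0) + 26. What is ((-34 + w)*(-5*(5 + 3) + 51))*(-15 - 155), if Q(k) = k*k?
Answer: 14960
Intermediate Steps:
Q(k) = k²
w = 26 (w = 0² + 26 = 0 + 26 = 26)
((-34 + w)*(-5*(5 + 3) + 51))*(-15 - 155) = ((-34 + 26)*(-5*(5 + 3) + 51))*(-15 - 155) = -8*(-5*8 + 51)*(-170) = -8*(-40 + 51)*(-170) = -8*11*(-170) = -88*(-170) = 14960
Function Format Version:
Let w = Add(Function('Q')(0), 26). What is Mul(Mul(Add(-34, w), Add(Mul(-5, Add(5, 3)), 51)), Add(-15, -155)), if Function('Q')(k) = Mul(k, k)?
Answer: 14960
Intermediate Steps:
Function('Q')(k) = Pow(k, 2)
w = 26 (w = Add(Pow(0, 2), 26) = Add(0, 26) = 26)
Mul(Mul(Add(-34, w), Add(Mul(-5, Add(5, 3)), 51)), Add(-15, -155)) = Mul(Mul(Add(-34, 26), Add(Mul(-5, Add(5, 3)), 51)), Add(-15, -155)) = Mul(Mul(-8, Add(Mul(-5, 8), 51)), -170) = Mul(Mul(-8, Add(-40, 51)), -170) = Mul(Mul(-8, 11), -170) = Mul(-88, -170) = 14960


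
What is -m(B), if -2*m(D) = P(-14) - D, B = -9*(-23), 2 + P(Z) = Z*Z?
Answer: -13/2 ≈ -6.5000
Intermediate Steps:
P(Z) = -2 + Z² (P(Z) = -2 + Z*Z = -2 + Z²)
B = 207
m(D) = -97 + D/2 (m(D) = -((-2 + (-14)²) - D)/2 = -((-2 + 196) - D)/2 = -(194 - D)/2 = -97 + D/2)
-m(B) = -(-97 + (½)*207) = -(-97 + 207/2) = -1*13/2 = -13/2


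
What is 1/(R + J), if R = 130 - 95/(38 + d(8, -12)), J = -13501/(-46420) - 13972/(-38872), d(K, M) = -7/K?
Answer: 6089979060/780073688003 ≈ 0.0078069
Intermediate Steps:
J = 146673889/225554780 (J = -13501*(-1/46420) - 13972*(-1/38872) = 13501/46420 + 3493/9718 = 146673889/225554780 ≈ 0.65028)
R = 37850/297 (R = 130 - 95/(38 - 7/8) = 130 - 95/297/8 = 130 - 95*8/297 = 130 - 760/297 = 37850/297 ≈ 127.44)
1/(R + J) = 1/(37850/297 + 146673889/225554780) = 1/(780073688003/6089979060) = 6089979060/780073688003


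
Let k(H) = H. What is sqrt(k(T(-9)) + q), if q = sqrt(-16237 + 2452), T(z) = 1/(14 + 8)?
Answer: sqrt(22 + 484*I*sqrt(13785))/22 ≈ 7.6634 + 7.6604*I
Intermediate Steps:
T(z) = 1/22
q = I*sqrt(13785) (q = sqrt(-13785) = I*sqrt(13785) ≈ 117.41*I)
sqrt(k(T(-9)) + q) = sqrt(1/22 + I*sqrt(13785))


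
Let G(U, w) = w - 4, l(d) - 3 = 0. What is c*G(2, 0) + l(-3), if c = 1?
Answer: -1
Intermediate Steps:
l(d) = 3 (l(d) = 3 + 0 = 3)
G(U, w) = -4 + w
c*G(2, 0) + l(-3) = 1*(-4 + 0) + 3 = 1*(-4) + 3 = -4 + 3 = -1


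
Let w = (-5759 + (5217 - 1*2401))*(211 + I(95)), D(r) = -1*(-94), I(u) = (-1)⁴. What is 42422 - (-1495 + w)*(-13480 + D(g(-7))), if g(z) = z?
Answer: -8371709224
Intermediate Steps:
I(u) = 1
D(r) = 94
w = -623916 (w = (-5759 + (5217 - 1*2401))*(211 + 1) = (-5759 + (5217 - 2401))*212 = (-5759 + 2816)*212 = -2943*212 = -623916)
42422 - (-1495 + w)*(-13480 + D(g(-7))) = 42422 - (-1495 - 623916)*(-13480 + 94) = 42422 - (-625411)*(-13386) = 42422 - 1*8371751646 = 42422 - 8371751646 = -8371709224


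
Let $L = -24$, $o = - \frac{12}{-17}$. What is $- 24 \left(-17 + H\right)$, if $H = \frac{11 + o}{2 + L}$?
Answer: $\frac{78684}{187} \approx 420.77$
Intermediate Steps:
$o = \frac{12}{17}$ ($o = \left(-12\right) \left(- \frac{1}{17}\right) = \frac{12}{17} \approx 0.70588$)
$H = - \frac{199}{374}$ ($H = \frac{11 + \frac{12}{17}}{2 - 24} = \frac{199}{17 \left(-22\right)} = \frac{199}{17} \left(- \frac{1}{22}\right) = - \frac{199}{374} \approx -0.53209$)
$- 24 \left(-17 + H\right) = - 24 \left(-17 - \frac{199}{374}\right) = \left(-24\right) \left(- \frac{6557}{374}\right) = \frac{78684}{187}$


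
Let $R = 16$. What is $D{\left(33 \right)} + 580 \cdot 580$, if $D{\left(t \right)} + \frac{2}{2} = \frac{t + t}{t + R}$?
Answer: $\frac{16483617}{49} \approx 3.364 \cdot 10^{5}$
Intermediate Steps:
$D{\left(t \right)} = -1 + \frac{2 t}{16 + t}$ ($D{\left(t \right)} = -1 + \frac{t + t}{t + 16} = -1 + \frac{2 t}{16 + t}$)
$D{\left(33 \right)} + 580 \cdot 580 = \frac{-16 + 33}{16 + 33} + 580 \cdot 580 = \frac{1}{49} \cdot 17 + 336400 = \frac{17}{49} + 336400 = \frac{16483617}{49}$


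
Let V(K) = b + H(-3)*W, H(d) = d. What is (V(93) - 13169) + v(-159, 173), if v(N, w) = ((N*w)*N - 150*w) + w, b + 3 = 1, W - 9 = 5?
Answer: 4334623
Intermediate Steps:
W = 14 (W = 9 + 5 = 14)
b = -2 (b = -3 + 1 = -2)
v(N, w) = -149*w + w*N**2 (v(N, w) = (w*N**2 - 150*w) + w = (-150*w + w*N**2) + w = -149*w + w*N**2)
V(K) = -44 (V(K) = -2 - 3*14 = -2 - 42 = -44)
(V(93) - 13169) + v(-159, 173) = (-44 - 13169) + 173*(-149 + (-159)**2) = -13213 + 173*(-149 + 25281) = -13213 + 173*25132 = -13213 + 4347836 = 4334623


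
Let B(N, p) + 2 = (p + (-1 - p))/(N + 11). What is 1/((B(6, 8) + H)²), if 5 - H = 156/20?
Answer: 7225/170569 ≈ 0.042358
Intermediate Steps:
H = -14/5 (H = 5 - 156/20 = 5 - 1*39/5 = 5 - 39/5 = -14/5 ≈ -2.8000)
B(N, p) = -2 - 1/(11 + N) (B(N, p) = -2 + (p + (-1 - p))/(N + 11) = -2 - 1/(11 + N))
1/((B(6, 8) + H)²) = 1/(((-23 - 2*6)/(11 + 6) - 14/5)²) = 1/(((-23 - 12)/17 - 14/5)²) = 1/(((1/17)*(-35) - 14/5)²) = 1/((-35/17 - 14/5)²) = 1/((-413/85)²) = 1/(170569/7225) = 7225/170569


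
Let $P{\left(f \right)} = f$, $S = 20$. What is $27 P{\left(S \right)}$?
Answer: $540$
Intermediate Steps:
$27 P{\left(S \right)} = 27 \cdot 20 = 540$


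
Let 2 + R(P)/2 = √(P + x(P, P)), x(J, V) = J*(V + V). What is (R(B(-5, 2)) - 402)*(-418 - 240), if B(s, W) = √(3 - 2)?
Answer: 267148 - 1316*√3 ≈ 2.6487e+5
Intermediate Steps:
x(J, V) = 2*J*V (x(J, V) = J*(2*V) = 2*J*V)
B(s, W) = 1 (B(s, W) = √1 = 1)
R(P) = -4 + 2*√(P + 2*P²) (R(P) = -4 + 2*√(P + 2*P*P) = -4 + 2*√(P + 2*P²))
(R(B(-5, 2)) - 402)*(-418 - 240) = ((-4 + 2*√(1*(1 + 2*1))) - 402)*(-418 - 240) = ((-4 + 2*√(1*(1 + 2))) - 402)*(-658) = ((-4 + 2*√(1*3)) - 402)*(-658) = ((-4 + 2*√3) - 402)*(-658) = (-406 + 2*√3)*(-658) = 267148 - 1316*√3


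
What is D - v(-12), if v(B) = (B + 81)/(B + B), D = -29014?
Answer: -232089/8 ≈ -29011.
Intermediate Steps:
v(B) = (81 + B)/(2*B) (v(B) = (81 + B)/((2*B)) = (81 + B)*(1/(2*B)) = (81 + B)/(2*B))
D - v(-12) = -29014 - (81 - 12)/(2*(-12)) = -29014 - (-1)*69/(2*12) = -29014 - 1*(-23/8) = -29014 + 23/8 = -232089/8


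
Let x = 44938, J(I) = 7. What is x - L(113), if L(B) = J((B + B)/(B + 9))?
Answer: 44931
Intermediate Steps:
L(B) = 7
x - L(113) = 44938 - 1*7 = 44938 - 7 = 44931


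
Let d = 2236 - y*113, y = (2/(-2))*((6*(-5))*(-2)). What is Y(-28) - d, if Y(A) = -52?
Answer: -9068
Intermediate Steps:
y = -60 (y = (2*(-1/2))*(-30*(-2)) = -1*60 = -60)
d = 9016 (d = 2236 - (-60)*113 = 2236 - 1*(-6780) = 2236 + 6780 = 9016)
Y(-28) - d = -52 - 1*9016 = -52 - 9016 = -9068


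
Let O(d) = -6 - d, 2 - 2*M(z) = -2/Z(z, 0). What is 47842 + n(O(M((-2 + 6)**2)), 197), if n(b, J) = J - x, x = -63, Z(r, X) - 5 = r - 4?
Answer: 48102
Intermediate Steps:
Z(r, X) = 1 + r (Z(r, X) = 5 + (r - 4) = 5 + (-4 + r) = 1 + r)
M(z) = 1 + 1/(1 + z) (M(z) = 1 - (-1)/(1 + z) = 1 + 1/(1 + z))
n(b, J) = 63 + J (n(b, J) = J - 1*(-63) = J + 63 = 63 + J)
47842 + n(O(M((-2 + 6)**2)), 197) = 47842 + (63 + 197) = 47842 + 260 = 48102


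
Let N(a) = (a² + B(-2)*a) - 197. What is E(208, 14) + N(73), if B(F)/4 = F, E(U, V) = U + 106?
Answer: 4862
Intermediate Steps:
E(U, V) = 106 + U
B(F) = 4*F
N(a) = -197 + a² - 8*a (N(a) = (a² + (4*(-2))*a) - 197 = (a² - 8*a) - 197 = -197 + a² - 8*a)
E(208, 14) + N(73) = (106 + 208) + (-197 + 73² - 8*73) = 314 + (-197 + 5329 - 584) = 314 + 4548 = 4862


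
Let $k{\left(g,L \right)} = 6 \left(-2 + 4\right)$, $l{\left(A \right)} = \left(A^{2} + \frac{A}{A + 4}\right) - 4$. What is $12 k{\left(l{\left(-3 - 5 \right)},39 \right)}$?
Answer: $144$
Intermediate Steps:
$l{\left(A \right)} = -4 + A^{2} + \frac{A}{4 + A}$ ($l{\left(A \right)} = \left(A^{2} + \frac{A}{4 + A}\right) - 4 = -4 + A^{2} + \frac{A}{4 + A}$)
$k{\left(g,L \right)} = 12$ ($k{\left(g,L \right)} = 6 \cdot 2 = 12$)
$12 k{\left(l{\left(-3 - 5 \right)},39 \right)} = 12 \cdot 12 = 144$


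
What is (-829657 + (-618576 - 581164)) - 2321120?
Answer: -4350517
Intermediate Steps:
(-829657 + (-618576 - 581164)) - 2321120 = (-829657 - 1199740) - 2321120 = -2029397 - 2321120 = -4350517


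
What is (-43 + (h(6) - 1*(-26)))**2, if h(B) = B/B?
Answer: 256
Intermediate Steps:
h(B) = 1
(-43 + (h(6) - 1*(-26)))**2 = (-43 + (1 - 1*(-26)))**2 = (-43 + (1 + 26))**2 = (-43 + 27)**2 = (-16)**2 = 256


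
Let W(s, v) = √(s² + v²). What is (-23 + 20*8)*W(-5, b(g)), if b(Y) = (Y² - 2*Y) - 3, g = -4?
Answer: 137*√466 ≈ 2957.4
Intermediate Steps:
b(Y) = -3 + Y² - 2*Y
(-23 + 20*8)*W(-5, b(g)) = (-23 + 20*8)*√((-5)² + (-3 + (-4)² - 2*(-4))²) = (-23 + 160)*√(25 + (-3 + 16 + 8)²) = 137*√(25 + 21²) = 137*√(25 + 441) = 137*√466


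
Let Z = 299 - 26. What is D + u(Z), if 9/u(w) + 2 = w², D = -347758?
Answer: -25917360457/74527 ≈ -3.4776e+5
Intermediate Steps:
Z = 273
u(w) = 9/(-2 + w²)
D + u(Z) = -347758 + 9/(-2 + 273²) = -347758 + 9/(-2 + 74529) = -347758 + 9/74527 = -25917360457/74527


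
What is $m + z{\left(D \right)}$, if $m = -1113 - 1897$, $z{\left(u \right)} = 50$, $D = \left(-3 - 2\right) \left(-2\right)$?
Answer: $-2960$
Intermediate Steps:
$D = 10$ ($D = \left(-5\right) \left(-2\right) = 10$)
$m = -3010$
$m + z{\left(D \right)} = -3010 + 50 = -2960$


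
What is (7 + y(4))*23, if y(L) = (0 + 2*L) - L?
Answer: 253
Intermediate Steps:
y(L) = L (y(L) = 2*L - L = L)
(7 + y(4))*23 = (7 + 4)*23 = 11*23 = 253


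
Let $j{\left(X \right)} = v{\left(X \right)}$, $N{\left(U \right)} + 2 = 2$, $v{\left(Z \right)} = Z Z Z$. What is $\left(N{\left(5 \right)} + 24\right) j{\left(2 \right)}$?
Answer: $192$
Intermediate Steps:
$v{\left(Z \right)} = Z^{3}$ ($v{\left(Z \right)} = Z^{2} Z = Z^{3}$)
$N{\left(U \right)} = 0$ ($N{\left(U \right)} = -2 + 2 = 0$)
$j{\left(X \right)} = X^{3}$
$\left(N{\left(5 \right)} + 24\right) j{\left(2 \right)} = \left(0 + 24\right) 2^{3} = 24 \cdot 8 = 192$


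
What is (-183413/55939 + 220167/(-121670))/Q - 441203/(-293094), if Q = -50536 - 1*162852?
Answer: 320393384402023961741/212836021291875388680 ≈ 1.5054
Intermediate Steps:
Q = -213388 (Q = -50536 - 162852 = -213388)
(-183413/55939 + 220167/(-121670))/Q - 441203/(-293094) = (-183413/55939 + 220167/(-121670))/(-213388) - 441203/(-293094) = (-183413*1/55939 + 220167*(-1/121670))*(-1/213388) - 441203*(-1/293094) = (-183413/55939 - 220167/121670)*(-1/213388) + 441203/293094 = -34631781523/6806098130*(-1/213388) + 441203/293094 = 34631781523/1452339667764440 + 441203/293094 = 320393384402023961741/212836021291875388680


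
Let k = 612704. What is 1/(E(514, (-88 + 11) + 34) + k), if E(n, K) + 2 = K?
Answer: 1/612659 ≈ 1.6322e-6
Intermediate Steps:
E(n, K) = -2 + K
1/(E(514, (-88 + 11) + 34) + k) = 1/((-2 + ((-88 + 11) + 34)) + 612704) = 1/((-2 + (-77 + 34)) + 612704) = 1/((-2 - 43) + 612704) = 1/(-45 + 612704) = 1/612659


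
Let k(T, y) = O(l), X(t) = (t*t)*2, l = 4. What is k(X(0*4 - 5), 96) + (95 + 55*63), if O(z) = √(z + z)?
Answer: 3560 + 2*√2 ≈ 3562.8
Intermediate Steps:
O(z) = √2*√z (O(z) = √(2*z) = √2*√z)
X(t) = 2*t² (X(t) = t²*2 = 2*t²)
k(T, y) = 2*√2 (k(T, y) = √2*√4 = √2*2 = 2*√2)
k(X(0*4 - 5), 96) + (95 + 55*63) = 2*√2 + (95 + 55*63) = 2*√2 + (95 + 3465) = 2*√2 + 3560 = 3560 + 2*√2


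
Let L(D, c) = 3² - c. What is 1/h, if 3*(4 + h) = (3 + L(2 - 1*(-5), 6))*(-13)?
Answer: -1/30 ≈ -0.033333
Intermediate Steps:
L(D, c) = 9 - c
h = -30 (h = -4 + ((3 + (9 - 1*6))*(-13))/3 = -4 + ((3 + (9 - 6))*(-13))/3 = -4 + ((3 + 3)*(-13))/3 = -4 + (6*(-13))/3 = -4 + (⅓)*(-78) = -4 - 26 = -30)
1/h = 1/(-30) = -1/30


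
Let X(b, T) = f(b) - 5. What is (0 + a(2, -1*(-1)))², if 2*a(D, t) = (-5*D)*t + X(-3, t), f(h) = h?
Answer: 81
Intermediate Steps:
X(b, T) = -5 + b (X(b, T) = b - 5 = -5 + b)
a(D, t) = -4 - 5*D*t/2 (a(D, t) = ((-5*D)*t + (-5 - 3))/2 = (-5*D*t - 8)/2 = (-8 - 5*D*t)/2 = -4 - 5*D*t/2)
(0 + a(2, -1*(-1)))² = (0 + (-4 - 5/2*2*(-1*(-1))))² = (0 + (-4 - 5/2*2*1))² = (0 + (-4 - 5))² = (0 - 9)² = (-9)² = 81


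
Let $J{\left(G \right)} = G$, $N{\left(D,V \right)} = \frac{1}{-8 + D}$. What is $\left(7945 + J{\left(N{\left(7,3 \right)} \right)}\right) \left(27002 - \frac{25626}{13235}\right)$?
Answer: $\frac{2838755384736}{13235} \approx 2.1449 \cdot 10^{8}$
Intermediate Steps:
$\left(7945 + J{\left(N{\left(7,3 \right)} \right)}\right) \left(27002 - \frac{25626}{13235}\right) = \left(7945 + \frac{1}{-8 + 7}\right) \left(27002 - \frac{25626}{13235}\right) = \left(7945 + \frac{1}{-1}\right) \left(27002 - \frac{25626}{13235}\right) = \left(7945 - 1\right) \left(27002 - \frac{25626}{13235}\right) = 7944 \cdot \frac{357345844}{13235} = \frac{2838755384736}{13235}$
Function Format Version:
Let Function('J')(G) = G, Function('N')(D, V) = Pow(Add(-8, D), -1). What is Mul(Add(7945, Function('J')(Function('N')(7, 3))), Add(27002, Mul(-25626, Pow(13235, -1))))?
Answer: Rational(2838755384736, 13235) ≈ 2.1449e+8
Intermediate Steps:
Mul(Add(7945, Function('J')(Function('N')(7, 3))), Add(27002, Mul(-25626, Pow(13235, -1)))) = Mul(Add(7945, Pow(Add(-8, 7), -1)), Add(27002, Mul(-25626, Pow(13235, -1)))) = Mul(Add(7945, Pow(-1, -1)), Add(27002, Mul(-25626, Rational(1, 13235)))) = Mul(Add(7945, -1), Add(27002, Rational(-25626, 13235))) = Mul(7944, Rational(357345844, 13235)) = Rational(2838755384736, 13235)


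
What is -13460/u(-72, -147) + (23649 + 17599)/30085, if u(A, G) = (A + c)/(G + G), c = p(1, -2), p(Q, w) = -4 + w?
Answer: -19841724676/391105 ≈ -50733.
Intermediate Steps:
c = -6 (c = -4 - 2 = -6)
u(A, G) = (-6 + A)/(2*G) (u(A, G) = (A - 6)/(G + G) = (-6 + A)/((2*G)) = (-6 + A)*(1/(2*G)) = (-6 + A)/(2*G))
-13460/u(-72, -147) + (23649 + 17599)/30085 = -13460*(-294/(-6 - 72)) + (23649 + 17599)/30085 = -13460/((½)*(-1/147)*(-78)) + 41248*(1/30085) = -13460/13/49 + 41248/30085 = -13460*49/13 + 41248/30085 = -659540/13 + 41248/30085 = -19841724676/391105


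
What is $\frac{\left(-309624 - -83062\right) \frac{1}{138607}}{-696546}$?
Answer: $\frac{16183}{6896153673} \approx 2.3467 \cdot 10^{-6}$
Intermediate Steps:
$\frac{\left(-309624 - -83062\right) \frac{1}{138607}}{-696546} = \left(-309624 + 83062\right) \frac{1}{138607} \left(- \frac{1}{696546}\right) = \left(-226562\right) \frac{1}{138607} \left(- \frac{1}{696546}\right) = \left(- \frac{32366}{19801}\right) \left(- \frac{1}{696546}\right) = \frac{16183}{6896153673}$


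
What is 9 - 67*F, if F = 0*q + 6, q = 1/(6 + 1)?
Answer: -393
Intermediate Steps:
q = 1/7 ≈ 0.14286
F = 6 (F = 0*(1/7) + 6 = 0 + 6 = 6)
9 - 67*F = 9 - 67*6 = 9 - 402 = -393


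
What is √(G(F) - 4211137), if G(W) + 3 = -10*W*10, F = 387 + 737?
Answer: 2*I*√1080885 ≈ 2079.3*I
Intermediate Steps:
F = 1124
G(W) = -3 - 100*W (G(W) = -3 - 10*W*10 = -3 - 100*W)
√(G(F) - 4211137) = √((-3 - 100*1124) - 4211137) = √((-3 - 112400) - 4211137) = √(-112403 - 4211137) = √(-4323540) = 2*I*√1080885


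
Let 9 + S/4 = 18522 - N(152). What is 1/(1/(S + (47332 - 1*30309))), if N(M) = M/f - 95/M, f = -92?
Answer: 4189869/46 ≈ 91084.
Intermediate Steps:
N(M) = -95/M - M/92 (N(M) = M/(-92) - 95/M = M*(-1/92) - 95/M = -M/92 - 95/M = -95/M - M/92)
S = 3406811/46 (S = -36 + 4*(18522 - (-95/152 - 1/92*152)) = -36 + 4*(18522 - (-95*1/152 - 38/23)) = -36 + 4*(18522 - (-5/8 - 38/23)) = -36 + 4*(18522 - 1*(-419/184)) = -36 + 4*(18522 + 419/184) = -36 + 4*(3408467/184) = -36 + 3408467/46 = 3406811/46 ≈ 74061.)
1/(1/(S + (47332 - 1*30309))) = 1/(1/(3406811/46 + (47332 - 1*30309))) = 1/(1/(3406811/46 + (47332 - 30309))) = 1/(1/(3406811/46 + 17023)) = 1/(1/(4189869/46)) = 1/(46/4189869) = 4189869/46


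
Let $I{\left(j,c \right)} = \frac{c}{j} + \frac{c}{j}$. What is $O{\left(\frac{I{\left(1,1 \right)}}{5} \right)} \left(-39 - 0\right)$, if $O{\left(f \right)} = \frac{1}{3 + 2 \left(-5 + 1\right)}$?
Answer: $\frac{39}{5} \approx 7.8$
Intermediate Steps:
$I{\left(j,c \right)} = \frac{2 c}{j}$
$O{\left(f \right)} = - \frac{1}{5}$ ($O{\left(f \right)} = \frac{1}{3 + 2 \left(-4\right)} = \frac{1}{3 - 8} = \frac{1}{-5} = - \frac{1}{5}$)
$O{\left(\frac{I{\left(1,1 \right)}}{5} \right)} \left(-39 - 0\right) = - \frac{-39 - 0}{5} = - \frac{-39 + 0}{5} = \left(- \frac{1}{5}\right) \left(-39\right) = \frac{39}{5}$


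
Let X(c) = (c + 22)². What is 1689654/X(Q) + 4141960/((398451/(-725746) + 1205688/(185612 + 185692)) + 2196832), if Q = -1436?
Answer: 67330533695194444873791/24658646783243738894314 ≈ 2.7305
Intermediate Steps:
X(c) = (22 + c)²
1689654/X(Q) + 4141960/((398451/(-725746) + 1205688/(185612 + 185692)) + 2196832) = 1689654/((22 - 1436)²) + 4141960/((398451/(-725746) + 1205688/(185612 + 185692)) + 2196832) = 1689654/((-1414)²) + 4141960/((398451*(-1/725746) + 1205688/371304) + 2196832) = 1689654/1999396 + 4141960/((-398451/725746 + 1205688*(1/371304)) + 2196832) = 1689654*(1/1999396) + 4141960/((-398451/725746 + 50237/15471) + 2196832) = 844827/999698 + 4141960/(30294866381/11228016366 + 2196832) = 844827/999698 + 4141960/(24666095944218893/11228016366) = 844827/999698 + 4141960*(11228016366/24666095944218893) = 844827/999698 + 46505994667317360/24666095944218893 = 67330533695194444873791/24658646783243738894314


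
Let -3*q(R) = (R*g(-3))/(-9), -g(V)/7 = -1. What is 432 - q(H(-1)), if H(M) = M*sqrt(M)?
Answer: 432 + 7*I/27 ≈ 432.0 + 0.25926*I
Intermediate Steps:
g(V) = 7 (g(V) = -7*(-1) = 7)
H(M) = M**(3/2)
q(R) = 7*R/27 (q(R) = -R*7/(3*(-9)) = -7*R*(-1)/(3*9) = -(-7)*R/27 = 7*R/27)
432 - q(H(-1)) = 432 - 7*(-1)**(3/2)/27 = 432 - 7*(-I)/27 = 432 - (-7)*I/27 = 432 + 7*I/27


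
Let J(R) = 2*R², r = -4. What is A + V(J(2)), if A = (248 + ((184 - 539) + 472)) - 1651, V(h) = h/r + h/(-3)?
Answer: -3872/3 ≈ -1290.7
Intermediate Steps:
V(h) = -7*h/12 (V(h) = h/(-4) + h/(-3) = h*(-¼) + h*(-⅓) = -h/4 - h/3 = -7*h/12)
A = -1286 (A = (248 + (-355 + 472)) - 1651 = (248 + 117) - 1651 = 365 - 1651 = -1286)
A + V(J(2)) = -1286 - 7*2²/6 = -1286 - 7*4/6 = -1286 - 7/12*8 = -1286 - 14/3 = -3872/3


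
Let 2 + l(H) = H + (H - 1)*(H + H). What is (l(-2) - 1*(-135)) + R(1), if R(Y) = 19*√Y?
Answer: 162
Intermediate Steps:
l(H) = -2 + H + 2*H*(-1 + H) (l(H) = -2 + (H + (H - 1)*(H + H)) = -2 + (H + (-1 + H)*(2*H)) = -2 + (H + 2*H*(-1 + H)) = -2 + H + 2*H*(-1 + H))
(l(-2) - 1*(-135)) + R(1) = ((-2 - 1*(-2) + 2*(-2)²) - 1*(-135)) + 19*√1 = ((-2 + 2 + 2*4) + 135) + 19*1 = ((-2 + 2 + 8) + 135) + 19 = (8 + 135) + 19 = 143 + 19 = 162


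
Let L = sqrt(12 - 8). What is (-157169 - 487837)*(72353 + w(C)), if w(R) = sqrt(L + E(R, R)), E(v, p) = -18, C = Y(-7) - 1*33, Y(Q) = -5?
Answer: -46668119118 - 2580024*I ≈ -4.6668e+10 - 2.58e+6*I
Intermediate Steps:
L = 2 (L = sqrt(4) = 2)
C = -38 (C = -5 - 1*33 = -5 - 33 = -38)
w(R) = 4*I (w(R) = sqrt(2 - 18) = sqrt(-16) = 4*I)
(-157169 - 487837)*(72353 + w(C)) = (-157169 - 487837)*(72353 + 4*I) = -645006*(72353 + 4*I) = -46668119118 - 2580024*I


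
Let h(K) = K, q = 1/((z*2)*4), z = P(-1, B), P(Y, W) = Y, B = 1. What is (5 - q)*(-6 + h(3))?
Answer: -123/8 ≈ -15.375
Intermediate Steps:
z = -1
q = -⅛ (q = 1/(-1*2*4) = 1/(-2*4) = 1/(-8) = -⅛ ≈ -0.12500)
(5 - q)*(-6 + h(3)) = (5 - 1*(-⅛))*(-6 + 3) = (5 + ⅛)*(-3) = (41/8)*(-3) = -123/8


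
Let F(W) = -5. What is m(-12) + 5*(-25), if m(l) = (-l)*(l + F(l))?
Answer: -329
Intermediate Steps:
m(l) = -l*(-5 + l) (m(l) = (-l)*(l - 5) = (-l)*(-5 + l) = -l*(-5 + l))
m(-12) + 5*(-25) = -12*(5 - 1*(-12)) + 5*(-25) = -12*(5 + 12) - 125 = -12*17 - 125 = -204 - 125 = -329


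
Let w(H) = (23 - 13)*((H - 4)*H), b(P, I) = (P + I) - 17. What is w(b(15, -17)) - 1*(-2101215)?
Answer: 2105585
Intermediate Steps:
b(P, I) = -17 + I + P (b(P, I) = (I + P) - 17 = -17 + I + P)
w(H) = 10*H*(-4 + H) (w(H) = 10*((-4 + H)*H) = 10*(H*(-4 + H)) = 10*H*(-4 + H))
w(b(15, -17)) - 1*(-2101215) = 10*(-17 - 17 + 15)*(-4 + (-17 - 17 + 15)) - 1*(-2101215) = 10*(-19)*(-4 - 19) + 2101215 = 10*(-19)*(-23) + 2101215 = 4370 + 2101215 = 2105585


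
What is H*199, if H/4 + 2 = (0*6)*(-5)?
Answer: -1592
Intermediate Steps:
H = -8 (H = -8 + 4*((0*6)*(-5)) = -8 + 4*(0*(-5)) = -8 + 4*0 = -8 + 0 = -8)
H*199 = -8*199 = -1592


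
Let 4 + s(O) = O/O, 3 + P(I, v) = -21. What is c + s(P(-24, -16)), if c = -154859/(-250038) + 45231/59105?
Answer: -23873077997/14778495990 ≈ -1.6154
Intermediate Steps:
P(I, v) = -24 (P(I, v) = -3 - 21 = -24)
s(O) = -3 (s(O) = -4 + O/O = -4 + 1 = -3)
c = 20462409973/14778495990 (c = -154859*(-1/250038) + 45231*(1/59105) = 154859/250038 + 45231/59105 = 20462409973/14778495990 ≈ 1.3846)
c + s(P(-24, -16)) = 20462409973/14778495990 - 3 = -23873077997/14778495990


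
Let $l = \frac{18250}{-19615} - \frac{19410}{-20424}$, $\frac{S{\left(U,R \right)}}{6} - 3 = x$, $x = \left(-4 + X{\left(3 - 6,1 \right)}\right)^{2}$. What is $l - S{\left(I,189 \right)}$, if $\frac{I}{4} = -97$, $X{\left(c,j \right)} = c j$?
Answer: $- \frac{4166147999}{13353892} \approx -311.98$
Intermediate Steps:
$I = -388$ ($I = 4 \left(-97\right) = -388$)
$x = 49$ ($x = \left(-4 + \left(3 - 6\right) 1\right)^{2} = \left(-4 - 3\right)^{2} = \left(-7\right)^{2} = 49$)
$S{\left(U,R \right)} = 312$ ($S{\left(U,R \right)} = 18 + 6 \cdot 49 = 18 + 294 = 312$)
$l = \frac{266305}{13353892}$ ($l = 18250 \left(- \frac{1}{19615}\right) - - \frac{3235}{3404} = - \frac{3650}{3923} + \frac{3235}{3404} = \frac{266305}{13353892} \approx 0.019942$)
$l - S{\left(I,189 \right)} = \frac{266305}{13353892} - 312 = - \frac{4166147999}{13353892}$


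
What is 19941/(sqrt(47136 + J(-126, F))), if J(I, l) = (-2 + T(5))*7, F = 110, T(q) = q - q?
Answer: 19941*sqrt(47122)/47122 ≈ 91.862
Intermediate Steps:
T(q) = 0
J(I, l) = -14 (J(I, l) = (-2 + 0)*7 = -2*7 = -14)
19941/(sqrt(47136 + J(-126, F))) = 19941/(sqrt(47136 - 14)) = 19941/(sqrt(47122)) = 19941*(sqrt(47122)/47122) = 19941*sqrt(47122)/47122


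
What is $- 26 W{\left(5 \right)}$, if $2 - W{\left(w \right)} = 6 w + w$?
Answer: $858$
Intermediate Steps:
$W{\left(w \right)} = 2 - 7 w$ ($W{\left(w \right)} = 2 - \left(6 w + w\right) = 2 - 7 w$)
$- 26 W{\left(5 \right)} = - 26 \left(2 - 35\right) = \left(-26\right) \left(-33\right) = 858$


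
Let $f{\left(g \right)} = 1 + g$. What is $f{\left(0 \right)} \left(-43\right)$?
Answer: $-43$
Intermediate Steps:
$f{\left(0 \right)} \left(-43\right) = \left(1 + 0\right) \left(-43\right) = 1 \left(-43\right) = -43$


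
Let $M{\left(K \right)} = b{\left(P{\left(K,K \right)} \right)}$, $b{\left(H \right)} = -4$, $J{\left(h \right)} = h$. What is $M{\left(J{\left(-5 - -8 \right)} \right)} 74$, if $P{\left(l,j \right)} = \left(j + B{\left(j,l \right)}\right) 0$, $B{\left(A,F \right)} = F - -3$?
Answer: $-296$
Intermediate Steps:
$B{\left(A,F \right)} = 3 + F$ ($B{\left(A,F \right)} = F + 3 = 3 + F$)
$P{\left(l,j \right)} = 0$ ($P{\left(l,j \right)} = \left(j + \left(3 + l\right)\right) 0 = \left(3 + j + l\right) 0 = 0$)
$M{\left(K \right)} = -4$
$M{\left(J{\left(-5 - -8 \right)} \right)} 74 = \left(-4\right) 74 = -296$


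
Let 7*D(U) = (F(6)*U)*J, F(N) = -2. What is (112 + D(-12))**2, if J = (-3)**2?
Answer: 1000000/49 ≈ 20408.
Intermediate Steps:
J = 9
D(U) = -18*U/7 (D(U) = (-2*U*9)/7 = (-18*U)/7 = -18*U/7)
(112 + D(-12))**2 = (112 - 18/7*(-12))**2 = (112 + 216/7)**2 = (1000/7)**2 = 1000000/49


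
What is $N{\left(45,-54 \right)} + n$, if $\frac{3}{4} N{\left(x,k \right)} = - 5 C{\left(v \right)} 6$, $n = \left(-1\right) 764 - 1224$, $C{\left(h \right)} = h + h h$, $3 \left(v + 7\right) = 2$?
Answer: $- \frac{30052}{9} \approx -3339.1$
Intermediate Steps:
$v = - \frac{19}{3}$ ($v = -7 + \frac{1}{3} \cdot 2 = -7 + \frac{2}{3} = - \frac{19}{3} \approx -6.3333$)
$C{\left(h \right)} = h + h^{2}$
$n = -1988$ ($n = -764 - 1224 = -1988$)
$N{\left(x,k \right)} = - \frac{12160}{9}$ ($N{\left(x,k \right)} = \frac{4 - 5 \left(- \frac{19 \left(1 - \frac{19}{3}\right)}{3}\right) 6}{3} = \frac{4 - 5 \left(\left(- \frac{19}{3}\right) \left(- \frac{16}{3}\right)\right) 6}{3} = \frac{4 \left(-5\right) \frac{304}{9} \cdot 6}{3} = \frac{4 \left(\left(- \frac{1520}{9}\right) 6\right)}{3} = \frac{4}{3} \left(- \frac{3040}{3}\right) = - \frac{12160}{9}$)
$N{\left(45,-54 \right)} + n = - \frac{12160}{9} - 1988 = - \frac{30052}{9}$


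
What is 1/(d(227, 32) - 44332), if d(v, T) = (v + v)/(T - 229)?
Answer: -197/8733858 ≈ -2.2556e-5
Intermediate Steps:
d(v, T) = 2*v/(-229 + T) (d(v, T) = (2*v)/(-229 + T) = 2*v/(-229 + T))
1/(d(227, 32) - 44332) = 1/(2*227/(-229 + 32) - 44332) = 1/(2*227/(-197) - 44332) = 1/(2*227*(-1/197) - 44332) = 1/(-454/197 - 44332) = 1/(-8733858/197) = -197/8733858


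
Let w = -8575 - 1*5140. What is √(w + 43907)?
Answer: 4*√1887 ≈ 173.76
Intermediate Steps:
w = -13715 (w = -8575 - 5140 = -13715)
√(w + 43907) = √(-13715 + 43907) = √30192 = 4*√1887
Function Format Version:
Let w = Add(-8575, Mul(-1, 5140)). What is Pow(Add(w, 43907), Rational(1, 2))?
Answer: Mul(4, Pow(1887, Rational(1, 2))) ≈ 173.76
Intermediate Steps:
w = -13715 (w = Add(-8575, -5140) = -13715)
Pow(Add(w, 43907), Rational(1, 2)) = Pow(Add(-13715, 43907), Rational(1, 2)) = Pow(30192, Rational(1, 2)) = Mul(4, Pow(1887, Rational(1, 2)))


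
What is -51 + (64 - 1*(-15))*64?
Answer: 5005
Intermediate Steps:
-51 + (64 - 1*(-15))*64 = -51 + (64 + 15)*64 = -51 + 79*64 = -51 + 5056 = 5005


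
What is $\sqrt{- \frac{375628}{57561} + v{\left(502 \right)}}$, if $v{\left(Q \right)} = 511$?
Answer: $\frac{\sqrt{1671458793123}}{57561} \approx 22.461$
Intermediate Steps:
$\sqrt{- \frac{375628}{57561} + v{\left(502 \right)}} = \sqrt{- \frac{375628}{57561} + 511} = \sqrt{\frac{29038043}{57561}} = \frac{\sqrt{1671458793123}}{57561}$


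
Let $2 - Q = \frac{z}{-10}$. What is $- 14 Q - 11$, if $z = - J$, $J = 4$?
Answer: $- \frac{167}{5} \approx -33.4$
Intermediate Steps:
$z = -4$ ($z = \left(-1\right) 4 = -4$)
$Q = \frac{8}{5}$ ($Q = 2 - - \frac{4}{-10} = 2 - \left(-4\right) \left(- \frac{1}{10}\right) = 2 - \frac{2}{5} = \frac{8}{5} \approx 1.6$)
$- 14 Q - 11 = \left(-14\right) \frac{8}{5} - 11 = - \frac{112}{5} - 11 = - \frac{167}{5}$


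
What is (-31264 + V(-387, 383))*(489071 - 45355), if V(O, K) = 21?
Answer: -13863018988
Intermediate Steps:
(-31264 + V(-387, 383))*(489071 - 45355) = (-31264 + 21)*(489071 - 45355) = -31243*443716 = -13863018988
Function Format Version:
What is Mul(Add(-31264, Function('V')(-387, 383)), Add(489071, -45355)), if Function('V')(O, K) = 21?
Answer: -13863018988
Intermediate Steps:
Mul(Add(-31264, Function('V')(-387, 383)), Add(489071, -45355)) = Mul(Add(-31264, 21), Add(489071, -45355)) = Mul(-31243, 443716) = -13863018988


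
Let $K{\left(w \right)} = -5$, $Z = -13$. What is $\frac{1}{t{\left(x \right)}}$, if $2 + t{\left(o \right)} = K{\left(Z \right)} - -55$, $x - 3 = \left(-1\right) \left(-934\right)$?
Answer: $\frac{1}{48} \approx 0.020833$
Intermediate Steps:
$x = 937$ ($x = 3 - -934 = 3 + 934 = 937$)
$t{\left(o \right)} = 48$ ($t{\left(o \right)} = -2 - -50 = -2 + \left(-5 + 55\right) = -2 + 50 = 48$)
$\frac{1}{t{\left(x \right)}} = \frac{1}{48}$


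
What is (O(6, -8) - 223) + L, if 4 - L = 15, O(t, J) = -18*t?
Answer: -342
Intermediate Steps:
L = -11 (L = 4 - 1*15 = 4 - 15 = -11)
(O(6, -8) - 223) + L = (-18*6 - 223) - 11 = (-108 - 223) - 11 = -331 - 11 = -342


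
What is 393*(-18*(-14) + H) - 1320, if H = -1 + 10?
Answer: 101253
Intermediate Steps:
H = 9
393*(-18*(-14) + H) - 1320 = 393*(-18*(-14) + 9) - 1320 = 393*(252 + 9) - 1320 = 393*261 - 1320 = 102573 - 1320 = 101253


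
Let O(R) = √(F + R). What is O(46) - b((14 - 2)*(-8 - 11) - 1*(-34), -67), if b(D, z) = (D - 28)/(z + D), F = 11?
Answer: -74/87 + √57 ≈ 6.6993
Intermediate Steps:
b(D, z) = (-28 + D)/(D + z)
O(R) = √(11 + R)
O(46) - b((14 - 2)*(-8 - 11) - 1*(-34), -67) = √(11 + 46) - (-28 + ((14 - 2)*(-8 - 11) - 1*(-34)))/(((14 - 2)*(-8 - 11) - 1*(-34)) - 67) = √57 - (-28 + (12*(-19) + 34))/((12*(-19) + 34) - 67) = √57 - (-28 + (-228 + 34))/((-228 + 34) - 67) = √57 - (-28 - 194)/(-194 - 67) = √57 - (-222)/(-261) = √57 - (-1)*(-222)/261 = √57 - 1*74/87 = √57 - 74/87 = -74/87 + √57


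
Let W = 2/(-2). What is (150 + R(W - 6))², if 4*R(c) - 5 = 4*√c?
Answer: 365913/16 + 605*I*√7/2 ≈ 22870.0 + 800.34*I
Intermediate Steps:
W = -1 (W = 2*(-½) = -1)
R(c) = 5/4 + √c (R(c) = 5/4 + (4*√c)/4 = 5/4 + √c)
(150 + R(W - 6))² = (150 + (5/4 + √(-1 - 6)))² = (150 + (5/4 + √(-7)))² = (150 + (5/4 + I*√7))² = (605/4 + I*√7)²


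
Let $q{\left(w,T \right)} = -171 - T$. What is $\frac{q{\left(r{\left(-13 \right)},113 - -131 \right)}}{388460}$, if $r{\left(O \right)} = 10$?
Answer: $- \frac{83}{77692} \approx -0.0010683$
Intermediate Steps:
$\frac{q{\left(r{\left(-13 \right)},113 - -131 \right)}}{388460} = \frac{-171 - \left(113 - -131\right)}{388460} = \left(-171 - \left(113 + 131\right)\right) \frac{1}{388460} = \left(-171 - 244\right) \frac{1}{388460} = \left(-415\right) \frac{1}{388460} = - \frac{83}{77692}$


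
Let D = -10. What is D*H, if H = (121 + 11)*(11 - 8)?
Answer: -3960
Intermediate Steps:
H = 396 (H = 132*3 = 396)
D*H = -10*396 = -3960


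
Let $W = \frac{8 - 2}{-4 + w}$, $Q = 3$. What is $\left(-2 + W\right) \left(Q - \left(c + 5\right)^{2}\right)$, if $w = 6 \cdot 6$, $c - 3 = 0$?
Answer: $\frac{1769}{16} \approx 110.56$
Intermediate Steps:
$c = 3$ ($c = 3 + 0 = 3$)
$w = 36$
$W = \frac{3}{16}$ ($W = \frac{8 - 2}{-4 + 36} = \frac{6}{32} = 6 \cdot \frac{1}{32} = \frac{3}{16} \approx 0.1875$)
$\left(-2 + W\right) \left(Q - \left(c + 5\right)^{2}\right) = \left(-2 + \frac{3}{16}\right) \left(3 - \left(3 + 5\right)^{2}\right) = - \frac{29 \left(3 - 8^{2}\right)}{16} = - \frac{29 \left(3 - 64\right)}{16} = \left(- \frac{29}{16}\right) \left(-61\right) = \frac{1769}{16}$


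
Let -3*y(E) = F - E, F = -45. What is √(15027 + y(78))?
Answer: 2*√3767 ≈ 122.75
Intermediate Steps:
y(E) = 15 + E/3 (y(E) = -(-45 - E)/3 = 15 + E/3)
√(15027 + y(78)) = √(15027 + (15 + (⅓)*78)) = √(15027 + (15 + 26)) = √(15027 + 41) = √15068 = 2*√3767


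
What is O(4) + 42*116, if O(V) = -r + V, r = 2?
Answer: 4874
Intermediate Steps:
O(V) = -2 + V (O(V) = -1*2 + V = -2 + V)
O(4) + 42*116 = (-2 + 4) + 42*116 = 2 + 4872 = 4874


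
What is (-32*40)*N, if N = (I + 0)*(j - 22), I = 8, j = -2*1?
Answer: 245760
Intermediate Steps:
j = -2
N = -192 (N = (8 + 0)*(-2 - 22) = 8*(-24) = -192)
(-32*40)*N = -32*40*(-192) = -1280*(-192) = 245760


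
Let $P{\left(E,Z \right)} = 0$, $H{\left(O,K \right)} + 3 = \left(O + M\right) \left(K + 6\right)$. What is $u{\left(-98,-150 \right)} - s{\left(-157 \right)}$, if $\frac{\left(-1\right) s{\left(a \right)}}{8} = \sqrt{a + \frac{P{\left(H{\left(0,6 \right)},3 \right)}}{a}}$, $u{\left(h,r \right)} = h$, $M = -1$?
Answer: $-98 + 8 i \sqrt{157} \approx -98.0 + 100.24 i$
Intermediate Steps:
$H{\left(O,K \right)} = -3 + \left(-1 + O\right) \left(6 + K\right)$ ($H{\left(O,K \right)} = -3 + \left(O - 1\right) \left(K + 6\right) = -3 + \left(-1 + O\right) \left(6 + K\right)$)
$s{\left(a \right)} = - 8 \sqrt{a}$ ($s{\left(a \right)} = - 8 \sqrt{a + \frac{0}{a}} = - 8 \sqrt{a + 0} = - 8 \sqrt{a}$)
$u{\left(-98,-150 \right)} - s{\left(-157 \right)} = -98 - - 8 \sqrt{-157} = -98 - - 8 i \sqrt{157} = -98 + 8 i \sqrt{157}$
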